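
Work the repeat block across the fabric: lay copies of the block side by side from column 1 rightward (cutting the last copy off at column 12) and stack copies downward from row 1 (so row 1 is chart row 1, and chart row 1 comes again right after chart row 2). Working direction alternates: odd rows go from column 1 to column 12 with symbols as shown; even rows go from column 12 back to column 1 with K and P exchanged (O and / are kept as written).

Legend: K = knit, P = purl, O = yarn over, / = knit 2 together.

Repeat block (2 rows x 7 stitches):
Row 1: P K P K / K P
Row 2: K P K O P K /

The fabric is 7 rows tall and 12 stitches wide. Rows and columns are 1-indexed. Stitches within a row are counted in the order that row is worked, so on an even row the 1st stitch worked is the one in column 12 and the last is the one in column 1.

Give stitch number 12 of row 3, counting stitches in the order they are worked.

Row 3 uses chart row ((3-1) mod 2)+1 = 1. Row 3 is odd, so RS.
Chart row 1 tiled across columns 1-12: P K P K / K P P K P K /
Right side: take the tiled row as-is (worked left to right from column 1).
The 12th stitch worked is /.

== STITCH ==
/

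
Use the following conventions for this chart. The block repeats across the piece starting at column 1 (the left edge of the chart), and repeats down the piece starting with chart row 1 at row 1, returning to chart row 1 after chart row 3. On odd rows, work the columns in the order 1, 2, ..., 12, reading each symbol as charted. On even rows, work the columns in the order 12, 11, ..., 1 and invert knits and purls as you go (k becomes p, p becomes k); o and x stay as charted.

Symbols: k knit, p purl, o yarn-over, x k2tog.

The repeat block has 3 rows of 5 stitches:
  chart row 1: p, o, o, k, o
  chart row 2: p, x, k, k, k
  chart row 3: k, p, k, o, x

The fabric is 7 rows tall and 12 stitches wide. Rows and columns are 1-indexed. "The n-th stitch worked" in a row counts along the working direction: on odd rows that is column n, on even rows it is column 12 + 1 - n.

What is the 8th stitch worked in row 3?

For row 3: chart row = ((3-1) mod 3) + 1 = 3; this is a RS (odd) row.
Chart row 3 tiled across columns 1-12: k p k o x k p k o x k p
RS row: no reversal, no swap; stitch n worked = column n.
The 8th stitch worked is k.

Stitch:
k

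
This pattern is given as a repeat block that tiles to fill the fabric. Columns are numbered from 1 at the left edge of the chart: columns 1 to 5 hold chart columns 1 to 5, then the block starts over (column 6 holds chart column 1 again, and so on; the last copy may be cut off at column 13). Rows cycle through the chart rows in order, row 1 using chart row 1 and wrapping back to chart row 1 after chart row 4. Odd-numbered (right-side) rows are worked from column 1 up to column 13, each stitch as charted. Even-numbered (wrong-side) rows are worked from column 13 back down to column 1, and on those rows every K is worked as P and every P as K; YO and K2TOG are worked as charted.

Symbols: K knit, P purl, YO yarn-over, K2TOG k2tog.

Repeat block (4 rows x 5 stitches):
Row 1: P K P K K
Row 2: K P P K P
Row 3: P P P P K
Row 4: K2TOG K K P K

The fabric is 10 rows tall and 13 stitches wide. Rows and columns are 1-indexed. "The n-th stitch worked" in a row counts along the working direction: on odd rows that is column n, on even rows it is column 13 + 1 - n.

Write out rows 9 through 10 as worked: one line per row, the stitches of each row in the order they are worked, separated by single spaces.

Row 9: chart row 1, RS - tile across columns 1-13 and work as-is.
Row 10: chart row 2, WS - tiled (columns 1-13): K P P K P K P P K P K P P; work from column 13 back to 1 with K<->P swapped.

Result:
P K P K K P K P K K P K P
K K P K P K K P K P K K P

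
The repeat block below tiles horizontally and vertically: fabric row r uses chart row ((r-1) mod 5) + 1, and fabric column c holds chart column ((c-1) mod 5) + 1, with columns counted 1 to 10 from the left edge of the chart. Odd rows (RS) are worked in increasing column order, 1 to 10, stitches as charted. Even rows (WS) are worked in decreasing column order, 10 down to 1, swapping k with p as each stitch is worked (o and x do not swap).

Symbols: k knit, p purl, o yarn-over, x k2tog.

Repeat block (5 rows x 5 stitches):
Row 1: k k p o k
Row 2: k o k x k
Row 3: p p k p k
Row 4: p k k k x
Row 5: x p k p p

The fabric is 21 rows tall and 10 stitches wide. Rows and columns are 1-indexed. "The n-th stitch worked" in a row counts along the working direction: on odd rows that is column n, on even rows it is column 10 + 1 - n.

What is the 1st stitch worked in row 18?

Result:
p

Derivation:
Row 18 uses chart row ((18-1) mod 5)+1 = 3. Row 18 is even, so WS.
Chart row 3 tiled across columns 1-10: p p k p k p p k p k
WS: work from column 10 back to column 1 (reverse the tiled row), swapping k<->p (o and x unchanged).
Row 18 as worked: p k p k k p k p k k
Stitch 1 in working order -> p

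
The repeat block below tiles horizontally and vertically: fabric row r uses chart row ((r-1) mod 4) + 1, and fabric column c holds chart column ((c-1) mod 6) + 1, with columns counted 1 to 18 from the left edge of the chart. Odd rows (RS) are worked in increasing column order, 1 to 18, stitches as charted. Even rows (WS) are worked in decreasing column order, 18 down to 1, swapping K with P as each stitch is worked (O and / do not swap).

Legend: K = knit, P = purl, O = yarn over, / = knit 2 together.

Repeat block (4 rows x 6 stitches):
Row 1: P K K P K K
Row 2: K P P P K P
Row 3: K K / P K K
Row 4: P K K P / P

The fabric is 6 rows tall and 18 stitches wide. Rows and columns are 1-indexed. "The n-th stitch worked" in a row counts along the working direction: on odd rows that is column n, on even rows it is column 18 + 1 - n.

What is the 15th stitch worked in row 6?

For row 6: chart row = ((6-1) mod 4) + 1 = 2; this is a WS (even) row.
Chart row 2 tiled across columns 1-18: K P P P K P K P P P K P K P P P K P
WS: work from column 18 back to column 1 (reverse the tiled row), swapping K<->P (O and / unchanged).
Row 6 as worked: K P K K K P K P K K K P K P K K K P
The 15th stitch worked is K.

== STITCH ==
K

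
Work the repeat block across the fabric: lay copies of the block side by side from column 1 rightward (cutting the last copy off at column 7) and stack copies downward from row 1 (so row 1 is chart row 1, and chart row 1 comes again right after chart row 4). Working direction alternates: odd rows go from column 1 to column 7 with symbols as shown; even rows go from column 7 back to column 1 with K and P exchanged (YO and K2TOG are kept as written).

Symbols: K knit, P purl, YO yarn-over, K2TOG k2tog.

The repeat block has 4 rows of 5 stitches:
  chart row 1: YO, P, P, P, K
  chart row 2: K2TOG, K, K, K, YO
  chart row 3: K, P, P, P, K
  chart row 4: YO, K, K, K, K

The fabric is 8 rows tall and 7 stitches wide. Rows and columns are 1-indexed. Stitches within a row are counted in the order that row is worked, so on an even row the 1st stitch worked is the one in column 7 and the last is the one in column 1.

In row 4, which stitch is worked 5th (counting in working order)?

For row 4: chart row = ((4-1) mod 4) + 1 = 4; this is a WS (even) row.
Chart row 4 tiled across columns 1-7: YO K K K K YO K
WS: work from column 7 back to column 1 (reverse the tiled row), swapping K<->P (YO and K2TOG unchanged).
Row 4 as worked: P YO P P P P YO
The 5th stitch worked is P.

Stitch:
P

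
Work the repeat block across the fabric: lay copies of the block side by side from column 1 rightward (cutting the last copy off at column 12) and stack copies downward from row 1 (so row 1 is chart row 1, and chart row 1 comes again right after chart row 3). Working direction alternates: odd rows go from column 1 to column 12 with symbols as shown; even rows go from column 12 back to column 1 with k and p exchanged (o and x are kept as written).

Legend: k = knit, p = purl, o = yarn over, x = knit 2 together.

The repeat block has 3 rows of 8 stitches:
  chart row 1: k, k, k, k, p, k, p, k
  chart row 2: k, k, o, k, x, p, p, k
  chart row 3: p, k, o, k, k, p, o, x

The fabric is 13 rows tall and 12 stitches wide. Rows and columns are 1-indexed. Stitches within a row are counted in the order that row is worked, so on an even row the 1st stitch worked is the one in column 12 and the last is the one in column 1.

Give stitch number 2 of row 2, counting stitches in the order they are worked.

Row 2: (2-1) mod 3 = 1, so use chart row 2. Even row -> WS.
Chart row 2 tiled across columns 1-12: k k o k x p p k k k o k
Wrong side: read the tiled row from column 12 down to 1 and exchange k with p (leave o, x).
Row 2 as worked: p o p p p k k x p o p p
Counting 2 along the worked row gives o.

Result:
o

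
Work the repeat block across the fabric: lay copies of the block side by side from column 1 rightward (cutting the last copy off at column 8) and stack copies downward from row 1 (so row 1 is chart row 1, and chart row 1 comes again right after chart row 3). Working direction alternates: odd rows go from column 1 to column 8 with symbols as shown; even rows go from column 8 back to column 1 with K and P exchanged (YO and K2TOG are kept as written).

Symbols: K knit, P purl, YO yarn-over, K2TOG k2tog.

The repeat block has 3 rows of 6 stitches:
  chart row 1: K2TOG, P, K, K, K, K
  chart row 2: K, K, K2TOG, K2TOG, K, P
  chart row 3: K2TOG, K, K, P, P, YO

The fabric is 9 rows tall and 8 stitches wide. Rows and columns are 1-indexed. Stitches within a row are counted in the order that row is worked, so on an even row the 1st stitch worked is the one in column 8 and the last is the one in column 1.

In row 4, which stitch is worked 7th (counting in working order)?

Stitch:
K

Derivation:
Row 4: (4-1) mod 3 = 0, so use chart row 1. Even row -> WS.
Chart row 1 tiled across columns 1-8: K2TOG P K K K K K2TOG P
WS row: flip the tiled sequence (start at column 8) and apply K<->P; YO and K2TOG stay.
Row 4 as worked: K K2TOG P P P P K K2TOG
Counting 7 along the worked row gives K.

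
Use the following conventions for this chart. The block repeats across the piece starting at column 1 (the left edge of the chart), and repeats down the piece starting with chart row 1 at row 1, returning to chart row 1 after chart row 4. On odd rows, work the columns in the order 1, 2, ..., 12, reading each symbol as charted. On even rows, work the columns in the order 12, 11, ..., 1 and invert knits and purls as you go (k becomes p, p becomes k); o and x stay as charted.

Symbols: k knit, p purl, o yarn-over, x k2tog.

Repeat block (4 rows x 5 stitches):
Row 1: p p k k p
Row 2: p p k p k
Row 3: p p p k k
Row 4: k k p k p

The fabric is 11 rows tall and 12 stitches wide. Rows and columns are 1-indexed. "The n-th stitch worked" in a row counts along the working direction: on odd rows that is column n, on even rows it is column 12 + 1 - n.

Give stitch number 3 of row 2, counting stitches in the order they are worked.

Row 2: (2-1) mod 4 = 1, so use chart row 2. Even row -> WS.
Chart row 2 tiled across columns 1-12: p p k p k p p k p k p p
WS row: flip the tiled sequence (start at column 12) and apply k<->p; o and x stay.
Row 2 as worked: k k p k p k k p k p k k
The 3rd stitch worked is p.

Stitch:
p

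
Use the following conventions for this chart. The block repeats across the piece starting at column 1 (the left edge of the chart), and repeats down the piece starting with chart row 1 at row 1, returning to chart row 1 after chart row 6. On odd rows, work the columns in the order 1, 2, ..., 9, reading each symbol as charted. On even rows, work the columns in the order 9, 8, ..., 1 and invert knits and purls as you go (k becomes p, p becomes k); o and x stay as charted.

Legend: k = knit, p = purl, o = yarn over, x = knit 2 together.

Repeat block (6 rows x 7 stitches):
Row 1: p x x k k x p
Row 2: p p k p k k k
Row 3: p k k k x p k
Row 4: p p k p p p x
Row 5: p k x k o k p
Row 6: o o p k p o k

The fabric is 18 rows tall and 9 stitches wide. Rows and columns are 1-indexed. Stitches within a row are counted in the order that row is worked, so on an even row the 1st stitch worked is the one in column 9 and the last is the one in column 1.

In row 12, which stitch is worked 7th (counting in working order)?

Stitch:
k

Derivation:
For row 12: chart row = ((12-1) mod 6) + 1 = 6; this is a WS (even) row.
Chart row 6 tiled across columns 1-9: o o p k p o k o o
WS: work from column 9 back to column 1 (reverse the tiled row), swapping k<->p (o and x unchanged).
Row 12 as worked: o o p o k p k o o
Counting 7 along the worked row gives k.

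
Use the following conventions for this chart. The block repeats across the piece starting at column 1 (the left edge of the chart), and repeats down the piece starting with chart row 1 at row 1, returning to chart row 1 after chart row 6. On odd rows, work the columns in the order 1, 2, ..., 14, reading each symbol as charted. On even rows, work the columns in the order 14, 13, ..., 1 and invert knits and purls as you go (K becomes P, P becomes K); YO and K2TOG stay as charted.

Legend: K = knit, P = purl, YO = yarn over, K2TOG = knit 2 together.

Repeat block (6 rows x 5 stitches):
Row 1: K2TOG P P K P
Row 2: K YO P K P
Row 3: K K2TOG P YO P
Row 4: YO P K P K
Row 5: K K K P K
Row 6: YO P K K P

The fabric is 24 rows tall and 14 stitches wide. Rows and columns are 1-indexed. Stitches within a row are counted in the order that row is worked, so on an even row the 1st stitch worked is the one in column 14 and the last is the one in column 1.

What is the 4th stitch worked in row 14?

== STITCH ==
P

Derivation:
For row 14: chart row = ((14-1) mod 6) + 1 = 2; this is a WS (even) row.
Chart row 2 tiled across columns 1-14: K YO P K P K YO P K P K YO P K
Wrong side: read the tiled row from column 14 down to 1 and exchange K with P (leave YO, K2TOG).
Row 14 as worked: P K YO P K P K YO P K P K YO P
Stitch 4 in working order -> P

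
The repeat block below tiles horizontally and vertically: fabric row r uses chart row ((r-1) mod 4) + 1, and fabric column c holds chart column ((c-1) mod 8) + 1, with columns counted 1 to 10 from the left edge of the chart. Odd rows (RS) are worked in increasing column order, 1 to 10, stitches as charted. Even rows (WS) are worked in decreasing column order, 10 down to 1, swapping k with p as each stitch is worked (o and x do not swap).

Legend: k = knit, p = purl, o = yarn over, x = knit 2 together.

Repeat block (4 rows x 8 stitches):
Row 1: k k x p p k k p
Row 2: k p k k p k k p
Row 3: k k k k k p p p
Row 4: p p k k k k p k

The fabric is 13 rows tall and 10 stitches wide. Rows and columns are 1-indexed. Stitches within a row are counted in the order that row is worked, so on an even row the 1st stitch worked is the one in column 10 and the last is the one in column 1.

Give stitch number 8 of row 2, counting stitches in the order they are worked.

Result:
p

Derivation:
Row 2 uses chart row ((2-1) mod 4)+1 = 2. Row 2 is even, so WS.
Chart row 2 tiled across columns 1-10: k p k k p k k p k p
WS: work from column 10 back to column 1 (reverse the tiled row), swapping k<->p (o and x unchanged).
Row 2 as worked: k p k p p k p p k p
The 8th stitch worked is p.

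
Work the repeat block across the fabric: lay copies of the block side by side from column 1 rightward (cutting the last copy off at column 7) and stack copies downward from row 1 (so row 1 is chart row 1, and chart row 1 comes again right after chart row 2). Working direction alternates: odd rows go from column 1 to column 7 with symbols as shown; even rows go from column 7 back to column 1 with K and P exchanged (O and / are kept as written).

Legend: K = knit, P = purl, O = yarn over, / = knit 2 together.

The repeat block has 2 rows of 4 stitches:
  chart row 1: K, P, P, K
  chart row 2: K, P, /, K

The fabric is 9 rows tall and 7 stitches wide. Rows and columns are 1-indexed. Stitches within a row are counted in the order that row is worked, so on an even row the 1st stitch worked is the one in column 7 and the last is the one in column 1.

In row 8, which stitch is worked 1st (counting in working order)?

== STITCH ==
/

Derivation:
Row 8: (8-1) mod 2 = 1, so use chart row 2. Even row -> WS.
Chart row 2 tiled across columns 1-7: K P / K K P /
WS row: flip the tiled sequence (start at column 7) and apply K<->P; O and / stay.
Row 8 as worked: / K P P / K P
Counting 1 along the worked row gives /.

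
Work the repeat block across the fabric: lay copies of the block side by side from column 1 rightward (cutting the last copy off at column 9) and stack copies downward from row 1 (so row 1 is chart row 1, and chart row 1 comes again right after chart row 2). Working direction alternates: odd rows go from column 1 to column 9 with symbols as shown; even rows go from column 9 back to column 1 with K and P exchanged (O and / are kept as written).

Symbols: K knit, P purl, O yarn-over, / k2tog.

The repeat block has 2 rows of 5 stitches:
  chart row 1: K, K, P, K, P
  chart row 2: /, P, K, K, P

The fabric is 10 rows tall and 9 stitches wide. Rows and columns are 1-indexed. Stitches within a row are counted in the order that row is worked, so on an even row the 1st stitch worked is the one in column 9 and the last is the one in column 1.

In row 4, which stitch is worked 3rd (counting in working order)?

Stitch:
K

Derivation:
Row 4: (4-1) mod 2 = 1, so use chart row 2. Even row -> WS.
Chart row 2 tiled across columns 1-9: / P K K P / P K K
WS row: flip the tiled sequence (start at column 9) and apply K<->P; O and / stay.
Row 4 as worked: P P K / K P P K /
The 3rd stitch worked is K.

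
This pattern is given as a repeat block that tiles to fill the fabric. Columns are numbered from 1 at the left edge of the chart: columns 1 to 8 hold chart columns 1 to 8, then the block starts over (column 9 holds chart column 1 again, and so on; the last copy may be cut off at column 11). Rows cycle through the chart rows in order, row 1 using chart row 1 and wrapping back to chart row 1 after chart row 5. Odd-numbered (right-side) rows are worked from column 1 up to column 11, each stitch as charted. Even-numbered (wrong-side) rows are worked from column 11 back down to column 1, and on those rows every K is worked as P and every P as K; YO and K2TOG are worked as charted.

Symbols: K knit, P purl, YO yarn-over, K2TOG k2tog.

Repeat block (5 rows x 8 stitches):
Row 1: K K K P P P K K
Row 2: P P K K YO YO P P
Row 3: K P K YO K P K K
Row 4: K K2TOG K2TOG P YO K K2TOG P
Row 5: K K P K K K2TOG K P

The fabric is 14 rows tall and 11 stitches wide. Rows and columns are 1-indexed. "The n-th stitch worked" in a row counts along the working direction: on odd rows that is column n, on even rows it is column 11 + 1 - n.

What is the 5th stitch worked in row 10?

== STITCH ==
P

Derivation:
Row 10: (10-1) mod 5 = 4, so use chart row 5. Even row -> WS.
Chart row 5 tiled across columns 1-11: K K P K K K2TOG K P K K P
WS: work from column 11 back to column 1 (reverse the tiled row), swapping K<->P (YO and K2TOG unchanged).
Row 10 as worked: K P P K P K2TOG P P K P P
Counting 5 along the worked row gives P.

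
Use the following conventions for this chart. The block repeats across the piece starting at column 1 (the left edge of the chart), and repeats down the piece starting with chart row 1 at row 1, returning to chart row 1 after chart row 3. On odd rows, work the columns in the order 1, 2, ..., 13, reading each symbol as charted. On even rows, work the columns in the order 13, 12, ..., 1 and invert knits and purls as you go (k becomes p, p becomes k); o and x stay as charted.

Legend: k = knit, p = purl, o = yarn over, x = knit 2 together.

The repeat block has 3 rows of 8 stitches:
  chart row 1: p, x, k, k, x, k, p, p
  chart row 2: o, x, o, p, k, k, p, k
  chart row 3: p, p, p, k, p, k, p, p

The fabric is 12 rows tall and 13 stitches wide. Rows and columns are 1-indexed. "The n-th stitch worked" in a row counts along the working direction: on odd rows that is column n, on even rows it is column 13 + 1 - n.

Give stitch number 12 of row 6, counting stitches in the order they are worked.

Stitch:
k

Derivation:
Row 6 uses chart row ((6-1) mod 3)+1 = 3. Row 6 is even, so WS.
Chart row 3 tiled across columns 1-13: p p p k p k p p p p p k p
Wrong side: read the tiled row from column 13 down to 1 and exchange k with p (leave o, x).
Row 6 as worked: k p k k k k k p k p k k k
Counting 12 along the worked row gives k.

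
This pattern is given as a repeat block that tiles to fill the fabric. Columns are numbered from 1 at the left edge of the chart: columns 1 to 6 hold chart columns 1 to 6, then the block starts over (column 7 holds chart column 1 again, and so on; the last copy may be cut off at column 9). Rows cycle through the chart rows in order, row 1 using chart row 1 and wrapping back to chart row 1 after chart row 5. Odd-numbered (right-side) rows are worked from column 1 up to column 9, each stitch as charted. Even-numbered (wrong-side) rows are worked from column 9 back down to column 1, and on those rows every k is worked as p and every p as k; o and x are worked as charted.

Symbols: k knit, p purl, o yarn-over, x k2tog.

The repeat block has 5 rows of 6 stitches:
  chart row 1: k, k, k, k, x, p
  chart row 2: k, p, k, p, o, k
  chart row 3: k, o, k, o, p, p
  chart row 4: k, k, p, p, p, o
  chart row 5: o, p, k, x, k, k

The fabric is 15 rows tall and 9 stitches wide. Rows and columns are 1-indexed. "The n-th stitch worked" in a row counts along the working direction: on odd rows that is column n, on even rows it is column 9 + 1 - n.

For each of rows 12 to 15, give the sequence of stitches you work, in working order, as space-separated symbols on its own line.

Row 12: chart row 2, WS - tiled (columns 1-9): k p k p o k k p k; work from column 9 back to 1 with k<->p swapped.
Row 13: chart row 3, RS - tile across columns 1-9 and work as-is.
Row 14: chart row 4, WS - tiled (columns 1-9): k k p p p o k k p; work from column 9 back to 1 with k<->p swapped.
Row 15: chart row 5, RS - tile across columns 1-9 and work as-is.

Result:
p k p p o k p k p
k o k o p p k o k
k p p o k k k p p
o p k x k k o p k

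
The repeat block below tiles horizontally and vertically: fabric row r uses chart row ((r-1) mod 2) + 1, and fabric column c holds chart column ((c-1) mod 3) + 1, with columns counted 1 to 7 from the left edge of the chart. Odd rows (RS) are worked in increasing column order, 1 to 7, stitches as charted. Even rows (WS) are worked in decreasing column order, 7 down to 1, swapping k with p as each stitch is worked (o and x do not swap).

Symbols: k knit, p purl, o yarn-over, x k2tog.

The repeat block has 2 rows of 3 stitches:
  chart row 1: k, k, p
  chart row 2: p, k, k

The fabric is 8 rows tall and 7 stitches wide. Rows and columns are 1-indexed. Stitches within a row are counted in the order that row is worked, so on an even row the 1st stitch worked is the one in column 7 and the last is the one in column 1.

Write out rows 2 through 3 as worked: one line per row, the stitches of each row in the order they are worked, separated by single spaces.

Row 2: chart row 2, WS - tiled (columns 1-7): p k k p k k p; work from column 7 back to 1 with k<->p swapped.
Row 3: chart row 1, RS - tile across columns 1-7 and work as-is.

Result:
k p p k p p k
k k p k k p k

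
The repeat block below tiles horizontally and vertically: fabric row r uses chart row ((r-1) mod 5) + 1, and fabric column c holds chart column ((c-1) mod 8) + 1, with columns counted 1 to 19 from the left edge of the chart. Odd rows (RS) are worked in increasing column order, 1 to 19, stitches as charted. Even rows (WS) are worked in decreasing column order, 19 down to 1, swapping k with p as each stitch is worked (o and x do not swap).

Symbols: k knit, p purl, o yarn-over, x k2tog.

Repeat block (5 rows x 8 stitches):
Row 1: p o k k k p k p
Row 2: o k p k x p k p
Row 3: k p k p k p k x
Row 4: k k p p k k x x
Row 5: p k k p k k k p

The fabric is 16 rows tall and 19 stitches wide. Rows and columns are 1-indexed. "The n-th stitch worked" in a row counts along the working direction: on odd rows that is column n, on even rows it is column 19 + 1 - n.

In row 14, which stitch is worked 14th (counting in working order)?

Result:
p

Derivation:
Row 14: (14-1) mod 5 = 3, so use chart row 4. Even row -> WS.
Chart row 4 tiled across columns 1-19: k k p p k k x x k k p p k k x x k k p
WS: work from column 19 back to column 1 (reverse the tiled row), swapping k<->p (o and x unchanged).
Row 14 as worked: k p p x x p p k k p p x x p p k k p p
The 14th stitch worked is p.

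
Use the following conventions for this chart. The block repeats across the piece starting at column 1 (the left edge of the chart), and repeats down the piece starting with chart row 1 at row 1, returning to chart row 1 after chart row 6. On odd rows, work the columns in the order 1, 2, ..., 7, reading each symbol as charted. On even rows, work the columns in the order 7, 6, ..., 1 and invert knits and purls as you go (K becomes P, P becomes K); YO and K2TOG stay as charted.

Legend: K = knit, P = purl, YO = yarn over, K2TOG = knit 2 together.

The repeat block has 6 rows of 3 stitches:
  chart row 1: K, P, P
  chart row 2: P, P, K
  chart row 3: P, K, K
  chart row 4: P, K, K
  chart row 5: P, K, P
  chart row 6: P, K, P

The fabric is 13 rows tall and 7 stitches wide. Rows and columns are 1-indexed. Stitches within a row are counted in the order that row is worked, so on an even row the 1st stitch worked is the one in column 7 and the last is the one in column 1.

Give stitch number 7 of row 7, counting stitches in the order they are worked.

Row 7 uses chart row ((7-1) mod 6)+1 = 1. Row 7 is odd, so RS.
Chart row 1 tiled across columns 1-7: K P P K P P K
Right side: take the tiled row as-is (worked left to right from column 1).
The 7th stitch worked is K.

== STITCH ==
K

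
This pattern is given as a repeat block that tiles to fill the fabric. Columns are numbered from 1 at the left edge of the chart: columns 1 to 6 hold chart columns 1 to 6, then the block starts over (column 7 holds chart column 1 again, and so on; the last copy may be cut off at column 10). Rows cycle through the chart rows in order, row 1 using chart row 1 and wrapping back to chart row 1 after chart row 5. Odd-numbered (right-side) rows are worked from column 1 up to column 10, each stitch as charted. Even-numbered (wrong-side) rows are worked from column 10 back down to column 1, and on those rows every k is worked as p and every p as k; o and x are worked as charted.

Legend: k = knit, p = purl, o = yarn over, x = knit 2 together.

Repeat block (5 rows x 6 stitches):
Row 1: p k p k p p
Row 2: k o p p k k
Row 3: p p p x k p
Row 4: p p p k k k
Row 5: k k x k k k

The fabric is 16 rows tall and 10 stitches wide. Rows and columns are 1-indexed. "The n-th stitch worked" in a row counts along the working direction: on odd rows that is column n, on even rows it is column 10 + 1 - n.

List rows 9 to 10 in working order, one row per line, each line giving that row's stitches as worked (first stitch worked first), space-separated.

Row 9: chart row 4, RS - tile across columns 1-10 and work as-is.
Row 10: chart row 5, WS - tiled (columns 1-10): k k x k k k k k x k; work from column 10 back to 1 with k<->p swapped.

Rows as worked:
p p p k k k p p p k
p x p p p p p x p p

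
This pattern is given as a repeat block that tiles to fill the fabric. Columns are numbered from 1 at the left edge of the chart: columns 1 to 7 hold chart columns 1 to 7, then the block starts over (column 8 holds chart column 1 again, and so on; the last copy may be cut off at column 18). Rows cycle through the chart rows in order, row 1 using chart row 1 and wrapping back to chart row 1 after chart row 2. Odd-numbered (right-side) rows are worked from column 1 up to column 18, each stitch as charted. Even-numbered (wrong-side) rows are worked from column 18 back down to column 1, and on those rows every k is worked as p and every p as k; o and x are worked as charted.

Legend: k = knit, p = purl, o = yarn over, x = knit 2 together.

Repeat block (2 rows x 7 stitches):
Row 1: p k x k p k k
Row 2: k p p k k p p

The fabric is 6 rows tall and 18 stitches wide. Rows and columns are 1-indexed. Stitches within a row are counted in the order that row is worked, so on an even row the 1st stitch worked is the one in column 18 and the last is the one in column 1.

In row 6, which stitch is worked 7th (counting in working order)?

Row 6: (6-1) mod 2 = 1, so use chart row 2. Even row -> WS.
Chart row 2 tiled across columns 1-18: k p p k k p p k p p k k p p k p p k
WS: work from column 18 back to column 1 (reverse the tiled row), swapping k<->p (o and x unchanged).
Row 6 as worked: p k k p k k p p k k p k k p p k k p
The 7th stitch worked is p.

Result:
p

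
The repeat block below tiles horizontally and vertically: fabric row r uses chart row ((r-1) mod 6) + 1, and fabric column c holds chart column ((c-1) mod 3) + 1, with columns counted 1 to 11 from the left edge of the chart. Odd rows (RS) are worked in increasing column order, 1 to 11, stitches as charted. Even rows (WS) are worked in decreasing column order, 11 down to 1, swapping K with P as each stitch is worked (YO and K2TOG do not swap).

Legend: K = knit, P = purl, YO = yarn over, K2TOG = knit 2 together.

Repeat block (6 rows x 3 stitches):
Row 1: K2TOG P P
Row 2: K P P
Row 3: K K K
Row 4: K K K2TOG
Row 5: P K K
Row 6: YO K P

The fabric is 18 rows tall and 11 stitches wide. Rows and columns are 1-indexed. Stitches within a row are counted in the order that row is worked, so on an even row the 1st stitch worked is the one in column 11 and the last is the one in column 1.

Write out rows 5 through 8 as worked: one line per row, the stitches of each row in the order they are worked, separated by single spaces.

Row 5: chart row 5, RS - tile across columns 1-11 and work as-is.
Row 6: chart row 6, WS - tiled (columns 1-11): YO K P YO K P YO K P YO K; work from column 11 back to 1 with K<->P swapped.
Row 7: chart row 1, RS - tile across columns 1-11 and work as-is.
Row 8: chart row 2, WS - tiled (columns 1-11): K P P K P P K P P K P; work from column 11 back to 1 with K<->P swapped.

== ROWS AS WORKED ==
P K K P K K P K K P K
P YO K P YO K P YO K P YO
K2TOG P P K2TOG P P K2TOG P P K2TOG P
K P K K P K K P K K P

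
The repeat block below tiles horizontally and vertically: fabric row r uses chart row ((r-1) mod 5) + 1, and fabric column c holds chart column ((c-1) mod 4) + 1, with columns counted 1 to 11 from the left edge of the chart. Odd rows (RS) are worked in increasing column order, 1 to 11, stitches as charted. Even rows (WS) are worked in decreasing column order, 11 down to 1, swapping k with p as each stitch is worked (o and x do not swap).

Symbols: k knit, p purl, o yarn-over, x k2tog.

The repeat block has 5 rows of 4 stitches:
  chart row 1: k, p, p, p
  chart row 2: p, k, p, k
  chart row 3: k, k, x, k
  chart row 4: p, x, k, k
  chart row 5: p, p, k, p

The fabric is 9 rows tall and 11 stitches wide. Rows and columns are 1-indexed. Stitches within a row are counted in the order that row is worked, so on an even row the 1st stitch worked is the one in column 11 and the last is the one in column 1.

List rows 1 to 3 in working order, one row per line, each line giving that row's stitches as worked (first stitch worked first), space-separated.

== ROWS AS WORKED ==
k p p p k p p p k p p
k p k p k p k p k p k
k k x k k k x k k k x

Derivation:
Row 1: chart row 1, RS - tile across columns 1-11 and work as-is.
Row 2: chart row 2, WS - tiled (columns 1-11): p k p k p k p k p k p; work from column 11 back to 1 with k<->p swapped.
Row 3: chart row 3, RS - tile across columns 1-11 and work as-is.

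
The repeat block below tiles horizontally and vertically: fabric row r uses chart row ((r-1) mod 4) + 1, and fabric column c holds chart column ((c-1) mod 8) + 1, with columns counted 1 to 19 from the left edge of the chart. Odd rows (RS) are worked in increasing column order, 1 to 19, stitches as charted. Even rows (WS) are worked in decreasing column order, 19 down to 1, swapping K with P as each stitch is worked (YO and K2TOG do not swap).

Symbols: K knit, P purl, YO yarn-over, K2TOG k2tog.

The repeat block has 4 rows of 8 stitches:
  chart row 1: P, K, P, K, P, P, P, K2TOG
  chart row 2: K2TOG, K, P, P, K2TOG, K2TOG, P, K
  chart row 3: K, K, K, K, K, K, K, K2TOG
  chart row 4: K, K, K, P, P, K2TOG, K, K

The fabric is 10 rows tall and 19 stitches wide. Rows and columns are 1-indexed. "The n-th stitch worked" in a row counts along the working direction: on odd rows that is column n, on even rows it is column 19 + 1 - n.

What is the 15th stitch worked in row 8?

Stitch:
K

Derivation:
Row 8: (8-1) mod 4 = 3, so use chart row 4. Even row -> WS.
Chart row 4 tiled across columns 1-19: K K K P P K2TOG K K K K K P P K2TOG K K K K K
WS row: flip the tiled sequence (start at column 19) and apply K<->P; YO and K2TOG stay.
Row 8 as worked: P P P P P K2TOG K K P P P P P K2TOG K K P P P
Stitch 15 in working order -> K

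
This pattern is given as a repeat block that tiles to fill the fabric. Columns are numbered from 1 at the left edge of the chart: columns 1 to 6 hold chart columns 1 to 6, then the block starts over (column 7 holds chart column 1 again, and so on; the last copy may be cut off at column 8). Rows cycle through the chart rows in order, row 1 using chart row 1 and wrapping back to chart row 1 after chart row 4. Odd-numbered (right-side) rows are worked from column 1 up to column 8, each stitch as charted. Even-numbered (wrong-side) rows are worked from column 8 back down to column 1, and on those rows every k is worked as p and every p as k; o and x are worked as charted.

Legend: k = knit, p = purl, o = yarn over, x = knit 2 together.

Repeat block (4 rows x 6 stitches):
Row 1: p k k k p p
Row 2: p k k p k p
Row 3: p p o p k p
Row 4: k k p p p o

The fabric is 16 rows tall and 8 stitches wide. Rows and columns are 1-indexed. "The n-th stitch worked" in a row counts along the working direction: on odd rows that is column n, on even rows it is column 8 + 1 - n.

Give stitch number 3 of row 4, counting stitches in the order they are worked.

Stitch:
o

Derivation:
For row 4: chart row = ((4-1) mod 4) + 1 = 4; this is a WS (even) row.
Chart row 4 tiled across columns 1-8: k k p p p o k k
WS row: flip the tiled sequence (start at column 8) and apply k<->p; o and x stay.
Row 4 as worked: p p o k k k p p
The 3rd stitch worked is o.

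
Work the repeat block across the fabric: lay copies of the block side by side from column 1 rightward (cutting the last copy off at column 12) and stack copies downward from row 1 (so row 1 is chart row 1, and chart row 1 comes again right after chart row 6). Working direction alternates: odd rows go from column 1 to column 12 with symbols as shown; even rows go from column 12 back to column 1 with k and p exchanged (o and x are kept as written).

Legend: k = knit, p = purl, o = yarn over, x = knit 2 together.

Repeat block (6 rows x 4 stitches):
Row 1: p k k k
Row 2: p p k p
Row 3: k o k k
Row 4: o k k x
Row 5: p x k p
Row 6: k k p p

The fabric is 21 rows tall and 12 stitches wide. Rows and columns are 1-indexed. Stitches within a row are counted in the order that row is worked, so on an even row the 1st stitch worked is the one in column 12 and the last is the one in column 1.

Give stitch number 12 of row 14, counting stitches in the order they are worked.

Stitch:
k

Derivation:
Row 14: (14-1) mod 6 = 1, so use chart row 2. Even row -> WS.
Chart row 2 tiled across columns 1-12: p p k p p p k p p p k p
WS row: flip the tiled sequence (start at column 12) and apply k<->p; o and x stay.
Row 14 as worked: k p k k k p k k k p k k
The 12th stitch worked is k.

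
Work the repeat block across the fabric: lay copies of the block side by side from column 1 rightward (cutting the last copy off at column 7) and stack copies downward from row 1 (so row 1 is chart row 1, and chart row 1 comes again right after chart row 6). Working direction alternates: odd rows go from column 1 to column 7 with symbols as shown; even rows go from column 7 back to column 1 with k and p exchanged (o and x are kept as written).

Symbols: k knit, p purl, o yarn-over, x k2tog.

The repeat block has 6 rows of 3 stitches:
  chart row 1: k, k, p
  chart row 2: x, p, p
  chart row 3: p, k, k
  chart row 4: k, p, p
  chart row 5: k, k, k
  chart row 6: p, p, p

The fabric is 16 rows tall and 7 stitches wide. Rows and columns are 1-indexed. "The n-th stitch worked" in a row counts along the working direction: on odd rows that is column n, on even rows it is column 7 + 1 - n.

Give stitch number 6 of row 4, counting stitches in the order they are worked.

Row 4 uses chart row ((4-1) mod 6)+1 = 4. Row 4 is even, so WS.
Chart row 4 tiled across columns 1-7: k p p k p p k
Wrong side: read the tiled row from column 7 down to 1 and exchange k with p (leave o, x).
Row 4 as worked: p k k p k k p
Stitch 6 in working order -> k

== STITCH ==
k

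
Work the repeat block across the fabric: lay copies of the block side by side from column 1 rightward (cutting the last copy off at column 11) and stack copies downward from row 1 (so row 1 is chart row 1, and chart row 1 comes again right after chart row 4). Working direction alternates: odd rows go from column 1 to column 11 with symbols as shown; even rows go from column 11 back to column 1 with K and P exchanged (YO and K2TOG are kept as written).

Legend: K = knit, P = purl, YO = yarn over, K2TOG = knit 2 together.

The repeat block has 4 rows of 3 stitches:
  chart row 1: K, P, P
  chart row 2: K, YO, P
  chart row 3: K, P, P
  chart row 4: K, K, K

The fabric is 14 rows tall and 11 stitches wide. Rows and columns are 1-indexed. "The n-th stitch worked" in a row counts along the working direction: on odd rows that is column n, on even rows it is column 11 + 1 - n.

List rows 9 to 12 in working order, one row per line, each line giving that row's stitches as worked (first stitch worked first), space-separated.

Row 9: chart row 1, RS - tile across columns 1-11 and work as-is.
Row 10: chart row 2, WS - tiled (columns 1-11): K YO P K YO P K YO P K YO; work from column 11 back to 1 with K<->P swapped.
Row 11: chart row 3, RS - tile across columns 1-11 and work as-is.
Row 12: chart row 4, WS - tiled (columns 1-11): K K K K K K K K K K K; work from column 11 back to 1 with K<->P swapped.

Rows as worked:
K P P K P P K P P K P
YO P K YO P K YO P K YO P
K P P K P P K P P K P
P P P P P P P P P P P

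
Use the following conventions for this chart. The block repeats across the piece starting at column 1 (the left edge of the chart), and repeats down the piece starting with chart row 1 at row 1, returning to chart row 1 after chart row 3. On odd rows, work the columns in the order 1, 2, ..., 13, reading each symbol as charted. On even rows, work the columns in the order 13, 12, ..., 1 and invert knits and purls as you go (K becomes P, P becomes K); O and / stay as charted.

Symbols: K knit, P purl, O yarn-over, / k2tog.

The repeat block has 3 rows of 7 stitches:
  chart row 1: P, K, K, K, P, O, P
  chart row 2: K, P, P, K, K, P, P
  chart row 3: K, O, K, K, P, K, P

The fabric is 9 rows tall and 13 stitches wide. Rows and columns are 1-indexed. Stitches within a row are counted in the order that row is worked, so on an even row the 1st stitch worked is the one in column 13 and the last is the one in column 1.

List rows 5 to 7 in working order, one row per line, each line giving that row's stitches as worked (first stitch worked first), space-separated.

== ROWS AS WORKED ==
K P P K K P P K P P K K P
P K P P O P K P K P P O P
P K K K P O P P K K K P O

Derivation:
Row 5: chart row 2, RS - tile across columns 1-13 and work as-is.
Row 6: chart row 3, WS - tiled (columns 1-13): K O K K P K P K O K K P K; work from column 13 back to 1 with K<->P swapped.
Row 7: chart row 1, RS - tile across columns 1-13 and work as-is.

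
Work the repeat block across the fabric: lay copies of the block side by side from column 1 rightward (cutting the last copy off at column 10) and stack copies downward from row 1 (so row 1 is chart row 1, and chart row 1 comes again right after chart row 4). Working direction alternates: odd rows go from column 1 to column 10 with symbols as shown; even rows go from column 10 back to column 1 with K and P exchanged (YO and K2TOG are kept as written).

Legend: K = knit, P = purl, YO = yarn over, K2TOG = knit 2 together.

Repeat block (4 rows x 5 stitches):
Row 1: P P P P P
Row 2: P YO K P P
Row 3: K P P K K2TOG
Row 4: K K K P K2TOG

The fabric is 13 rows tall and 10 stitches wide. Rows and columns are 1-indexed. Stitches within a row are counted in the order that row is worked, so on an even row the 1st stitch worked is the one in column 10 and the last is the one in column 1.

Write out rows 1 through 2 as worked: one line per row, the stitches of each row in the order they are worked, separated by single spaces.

Row 1: chart row 1, RS - tile across columns 1-10 and work as-is.
Row 2: chart row 2, WS - tiled (columns 1-10): P YO K P P P YO K P P; work from column 10 back to 1 with K<->P swapped.

== ROWS AS WORKED ==
P P P P P P P P P P
K K P YO K K K P YO K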